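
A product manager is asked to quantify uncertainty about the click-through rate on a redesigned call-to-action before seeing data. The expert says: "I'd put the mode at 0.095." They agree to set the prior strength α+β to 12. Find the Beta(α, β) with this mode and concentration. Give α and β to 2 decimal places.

α = 1.95, β = 10.05

For α,β > 1 the Beta mode is (α−1)/(α+β−2). With α+β = 12, the mode is (α−1)/10.
Set (α−1)/10 = 0.095 → α = 1 + 0.095·10 = 1.95.
β = 12 − α = 10.05.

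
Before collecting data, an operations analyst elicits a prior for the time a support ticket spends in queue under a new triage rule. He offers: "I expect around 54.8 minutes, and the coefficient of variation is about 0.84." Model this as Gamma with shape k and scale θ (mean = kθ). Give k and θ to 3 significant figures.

For Gamma(k, scale θ): mean = kθ, variance = kθ², so CV = 1/√k.
CV = 0.84, hence k = 1/CV² = 1.42.
Then θ = mean/k = 54.8/1.42 = 38.7.

k ≈ 1.42, θ ≈ 38.7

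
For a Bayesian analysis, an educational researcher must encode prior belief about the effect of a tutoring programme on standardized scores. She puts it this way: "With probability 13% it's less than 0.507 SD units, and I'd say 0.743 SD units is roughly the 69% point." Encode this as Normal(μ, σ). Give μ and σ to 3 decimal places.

μ = 0.671, σ = 0.145

The p-quantile of Normal(μ,σ) is μ + z_p·σ, with z_{0.13} = -1.126 and z_{0.69} = 0.4959.
Eliminate σ: μ = (z₂·x₁ − z₁·x₂)/(z₂ − z₁) = (0.4959·0.507 − (-1.126)·0.743)/1.622 = 0.671.
Then σ = (x₂ − x₁)/(z₂ − z₁) = (0.743 − 0.507)/1.622 = 0.145.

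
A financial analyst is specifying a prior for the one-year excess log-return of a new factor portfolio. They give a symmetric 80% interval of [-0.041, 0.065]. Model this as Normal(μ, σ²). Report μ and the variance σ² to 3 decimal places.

A symmetric 80% interval runs μ ± z·σ with z = 1.282.
Half-width = 0.053, so σ = 0.053/1.282 = 0.0414 and σ² = 0.002.
μ is the interval midpoint, 0.012.

μ = 0.012, σ² = 0.002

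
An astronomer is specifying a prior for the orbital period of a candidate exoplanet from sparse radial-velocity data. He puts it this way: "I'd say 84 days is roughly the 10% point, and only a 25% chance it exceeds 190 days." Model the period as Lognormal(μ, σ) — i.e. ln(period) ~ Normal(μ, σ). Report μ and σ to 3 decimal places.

μ ≈ 4.966, σ ≈ 0.417

If T ~ Lognormal(μ,σ) then ln T ~ Normal(μ,σ), so the p-quantile of ln T is μ + z_p·σ.
ln(84) = 4.431 and ln(190) = 5.247; z_{0.1} = -1.282, z_{0.75} = 0.6745.
σ = (5.247 − 4.431)/(0.6745 − (-1.282)) = 0.417.
μ = 4.431 − (-1.282)·0.417 = 4.966.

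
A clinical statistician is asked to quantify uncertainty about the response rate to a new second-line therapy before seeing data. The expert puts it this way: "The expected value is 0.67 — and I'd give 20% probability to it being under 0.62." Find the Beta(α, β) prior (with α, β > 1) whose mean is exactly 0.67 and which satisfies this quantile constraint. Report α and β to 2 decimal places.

α ≈ 41.07, β ≈ 20.23

With mean 0.67 fixed, write α = 0.67s, β = 0.33s where s = α+β.
Need P(θ < 0.62) = 0.2 under Beta(0.67s, 0.33s). Normal approximation: (q−m)/√(m(1−m)/s) ≈ z_{0.2} = -0.842, so s ≈ 0.67·0.33·(-0.842)²/(0.62−0.67)² = 62.6.
At s = 62.6: P(θ<0.62) ≈ 0.198. Adjusting to match 0.2 gives s ≈ 61.30.
So α = 0.67·61.30 ≈ 41.07, β = 0.33·61.30 ≈ 20.23.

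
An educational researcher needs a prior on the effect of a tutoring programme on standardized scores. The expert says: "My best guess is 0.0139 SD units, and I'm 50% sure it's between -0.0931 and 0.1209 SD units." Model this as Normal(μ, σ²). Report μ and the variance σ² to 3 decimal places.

μ = 0.014, σ² = 0.025

A symmetric 50% interval runs μ ± z·σ with z = 0.6745.
Half-width = 0.107, so σ = 0.107/0.6745 = 0.1586 and σ² = 0.025.
μ is the stated best guess, 0.014.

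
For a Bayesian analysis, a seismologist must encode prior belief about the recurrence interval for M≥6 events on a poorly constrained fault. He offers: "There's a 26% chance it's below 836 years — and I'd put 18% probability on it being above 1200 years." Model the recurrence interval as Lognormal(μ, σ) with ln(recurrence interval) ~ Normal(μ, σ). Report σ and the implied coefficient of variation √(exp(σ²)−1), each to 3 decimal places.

If T ~ Lognormal(μ,σ) then ln T ~ Normal(μ,σ), so the p-quantile of ln T is μ + z_p·σ.
ln(836) = 6.729 and ln(1200) = 7.09; z_{0.26} = -0.6433, z_{0.82} = 0.9154.
σ = (7.09 − 6.729)/(0.9154 − (-0.6433)) = 0.232.
μ = 6.729 − (-0.6433)·0.232 = 6.878.
CV = √(exp(σ²)−1) = √(exp(0.0538)−1) = 0.235.

σ ≈ 0.232, CV ≈ 0.235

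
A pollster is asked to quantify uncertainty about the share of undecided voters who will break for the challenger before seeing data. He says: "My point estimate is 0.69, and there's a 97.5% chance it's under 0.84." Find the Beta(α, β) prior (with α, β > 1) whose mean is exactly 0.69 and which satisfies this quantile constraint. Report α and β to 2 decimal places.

With mean 0.69 fixed, write α = 0.69s, β = 0.31s where s = α+β.
Need P(θ < 0.84) = 0.975 under Beta(0.69s, 0.31s). Normal approximation: (q−m)/√(m(1−m)/s) ≈ z_{0.975} = 1.96, so s ≈ 0.69·0.31·(1.96)²/(0.84−0.69)² = 36.5.
At s = 36.5: P(θ<0.84) ≈ 0.986. Adjusting to match 0.975 gives s ≈ 29.68.
So α = 0.69·29.68 ≈ 20.48, β = 0.31·29.68 ≈ 9.20.

α ≈ 20.48, β ≈ 9.20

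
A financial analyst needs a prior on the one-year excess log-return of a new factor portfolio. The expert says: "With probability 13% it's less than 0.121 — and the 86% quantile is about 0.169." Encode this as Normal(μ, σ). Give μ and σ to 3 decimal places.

The p-quantile of Normal(μ,σ) is μ + z_p·σ, with z_{0.13} = -1.126 and z_{0.86} = 1.08.
Eliminate σ: μ = (z₂·x₁ − z₁·x₂)/(z₂ − z₁) = (1.08·0.121 − (-1.126)·0.169)/2.207 = 0.146.
Then σ = (x₂ − x₁)/(z₂ − z₁) = (0.169 − 0.121)/2.207 = 0.022.

μ = 0.146, σ = 0.022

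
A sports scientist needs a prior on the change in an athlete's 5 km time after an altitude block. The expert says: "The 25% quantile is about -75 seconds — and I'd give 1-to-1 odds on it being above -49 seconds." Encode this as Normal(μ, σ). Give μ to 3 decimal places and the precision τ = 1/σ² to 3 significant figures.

The p-quantile of Normal(μ,σ) is μ + z_p·σ, with z_{0.25} = -0.6745 and z_{0.5} = 0.
Eliminate σ: μ = (z₂·x₁ − z₁·x₂)/(z₂ − z₁) = (0·-75 − (-0.6745)·-49)/0.6745 = -49.000.
Then σ = (x₂ − x₁)/(z₂ − z₁) = (-49 − -75)/0.6745 = 38.548.
Precision τ = 1/σ² = 1/38.55² = 0.000673.

μ = -49.000, τ = 0.000673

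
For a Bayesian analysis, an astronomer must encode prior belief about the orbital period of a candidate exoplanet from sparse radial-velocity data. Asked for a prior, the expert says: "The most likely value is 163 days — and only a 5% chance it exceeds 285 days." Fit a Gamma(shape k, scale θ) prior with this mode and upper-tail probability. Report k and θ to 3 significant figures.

Gamma(k,θ) with k>1 has mode (k−1)θ, so θ = 163/(k−1).
Need P(X < 285) = 0.95 with θ tied to k this way. Start at k = 2, θ = 163: P(X<285) ≈ 0.522.
Too low — raise k to concentrate. Iterating converges to k ≈ 9.94.
Then θ = 163/(9.94−1) ≈ 18.2.

k ≈ 9.94, θ ≈ 18.2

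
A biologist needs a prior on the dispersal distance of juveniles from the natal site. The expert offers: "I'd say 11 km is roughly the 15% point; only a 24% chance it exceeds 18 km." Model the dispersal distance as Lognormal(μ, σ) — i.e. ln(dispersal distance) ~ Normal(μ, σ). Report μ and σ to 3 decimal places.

μ ≈ 2.691, σ ≈ 0.283

If T ~ Lognormal(μ,σ) then ln T ~ Normal(μ,σ), so the p-quantile of ln T is μ + z_p·σ.
ln(11) = 2.398 and ln(18) = 2.89; z_{0.15} = -1.036, z_{0.76} = 0.7063.
σ = (2.89 − 2.398)/(0.7063 − (-1.036)) = 0.283.
μ = 2.398 − (-1.036)·0.283 = 2.691.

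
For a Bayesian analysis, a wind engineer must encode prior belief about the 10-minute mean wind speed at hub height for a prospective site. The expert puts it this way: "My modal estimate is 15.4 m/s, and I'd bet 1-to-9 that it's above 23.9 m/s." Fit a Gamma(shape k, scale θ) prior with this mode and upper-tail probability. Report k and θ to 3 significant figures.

Gamma(k,θ) with k>1 has mode (k−1)θ, so θ = 15.4/(k−1).
Need P(X < 23.9) = 0.9 with θ tied to k this way. Start at k = 2, θ = 15.4: P(X<23.9) ≈ 0.459.
Too low — raise k to concentrate. Iterating converges to k ≈ 10.7.
Then θ = 15.4/(10.7−1) ≈ 1.59.

k ≈ 10.7, θ ≈ 1.59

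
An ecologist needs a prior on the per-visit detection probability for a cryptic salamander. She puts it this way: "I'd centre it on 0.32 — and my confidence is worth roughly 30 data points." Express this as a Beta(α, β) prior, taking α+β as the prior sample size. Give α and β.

Under the effective-sample-size interpretation, Beta(α, β) has prior mean α/(α+β) and prior sample size α+β.
So α+β = 30 and α/(α+β) = 0.32, giving α = 0.32·30 = 9.6 and β = 30 − 9.6 = 20.4.

α = 9.6, β = 20.4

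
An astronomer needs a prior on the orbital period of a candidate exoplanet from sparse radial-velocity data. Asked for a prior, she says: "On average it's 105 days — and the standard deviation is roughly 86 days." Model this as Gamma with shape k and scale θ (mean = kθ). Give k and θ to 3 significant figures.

For Gamma(k, scale θ): mean = kθ, variance = kθ², so CV = 1/√k.
CV = SD/mean = 86/105 = 0.819, hence k = 1/CV² = 1.49.
Then θ = mean/k = 105/1.49 = 70.4.

k ≈ 1.49, θ ≈ 70.4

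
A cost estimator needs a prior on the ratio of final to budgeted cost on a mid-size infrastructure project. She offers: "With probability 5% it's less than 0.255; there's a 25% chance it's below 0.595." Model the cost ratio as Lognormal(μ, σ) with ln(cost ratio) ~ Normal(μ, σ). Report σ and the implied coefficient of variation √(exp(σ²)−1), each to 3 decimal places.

σ ≈ 0.873, CV ≈ 1.069

If T ~ Lognormal(μ,σ) then ln T ~ Normal(μ,σ), so the p-quantile of ln T is μ + z_p·σ.
ln(0.255) = -1.366 and ln(0.595) = -0.5192; z_{0.05} = -1.645, z_{0.25} = -0.6745.
σ = (-0.5192 − -1.366)/(-0.6745 − (-1.645)) = 0.873.
μ = -1.366 − (-1.645)·0.873 = 0.070.
CV = √(exp(σ²)−1) = √(exp(0.7624)−1) = 1.069.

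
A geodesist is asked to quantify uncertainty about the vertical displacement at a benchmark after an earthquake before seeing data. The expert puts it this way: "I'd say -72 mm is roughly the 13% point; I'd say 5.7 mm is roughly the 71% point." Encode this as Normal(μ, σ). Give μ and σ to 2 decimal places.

μ = -19.90, σ = 46.26

For Normal(μ,σ), the p-quantile is μ + z_p·σ. Here z_{0.13} = -1.126, z_{0.71} = 0.5534.
So -72 = μ − 1.126σ and 5.7 = μ + 0.5534σ.
Subtracting: σ = (5.7 − -72)/(0.5534 − (-1.126)) = 46.26.
Then μ = -72 − (-1.126)·46.26 = -19.90.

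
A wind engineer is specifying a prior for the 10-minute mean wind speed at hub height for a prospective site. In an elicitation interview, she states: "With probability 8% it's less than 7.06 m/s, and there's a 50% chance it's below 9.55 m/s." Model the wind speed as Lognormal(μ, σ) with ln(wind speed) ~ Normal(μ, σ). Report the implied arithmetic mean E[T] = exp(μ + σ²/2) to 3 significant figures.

E[T] ≈ 9.77 m/s

If T ~ Lognormal(μ,σ) then ln T ~ Normal(μ,σ), so the p-quantile of ln T is μ + z_p·σ.
ln(7.06) = 1.954 and ln(9.55) = 2.257; z_{0.08} = -1.405, z_{0.5} = 0.
σ = (2.257 − 1.954)/(0 − (-1.405)) = 0.215.
μ = 1.954 − (-1.405)·0.215 = 2.257.
E[T] = exp(μ + σ²/2) = exp(2.257 + 0.0231) = 9.77 m/s.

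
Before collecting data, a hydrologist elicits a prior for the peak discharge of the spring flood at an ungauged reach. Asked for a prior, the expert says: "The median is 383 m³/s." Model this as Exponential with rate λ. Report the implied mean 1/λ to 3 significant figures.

Exponential median = ln 2 / λ, so λ = ln 2 / 383.0 = 0.00181.
Mean = 1/λ = 553 m³/s.

mean ≈ 553 m³/s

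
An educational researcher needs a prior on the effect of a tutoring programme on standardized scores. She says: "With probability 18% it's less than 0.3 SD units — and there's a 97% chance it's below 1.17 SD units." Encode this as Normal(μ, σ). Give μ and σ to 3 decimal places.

μ = 0.585, σ = 0.311

For Normal(μ,σ), the p-quantile is μ + z_p·σ. Here z_{0.18} = -0.9154, z_{0.97} = 1.881.
So 0.3 = μ − 0.9154σ and 1.17 = μ + 1.881σ.
Subtracting: σ = (1.17 − 0.3)/(1.881 − (-0.9154)) = 0.311.
Then μ = 0.3 − (-0.9154)·0.311 = 0.585.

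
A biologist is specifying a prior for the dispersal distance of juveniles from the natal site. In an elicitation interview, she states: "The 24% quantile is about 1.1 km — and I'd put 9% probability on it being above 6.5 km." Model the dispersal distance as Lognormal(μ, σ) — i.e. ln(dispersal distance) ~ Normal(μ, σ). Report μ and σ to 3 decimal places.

If T ~ Lognormal(μ,σ) then ln T ~ Normal(μ,σ), so the p-quantile of ln T is μ + z_p·σ.
ln(1.1) = 0.09531 and ln(6.5) = 1.872; z_{0.24} = -0.7063, z_{0.91} = 1.341.
σ = (1.872 − 0.09531)/(1.341 − (-0.7063)) = 0.868.
μ = 0.09531 − (-0.7063)·0.868 = 0.708.

μ ≈ 0.708, σ ≈ 0.868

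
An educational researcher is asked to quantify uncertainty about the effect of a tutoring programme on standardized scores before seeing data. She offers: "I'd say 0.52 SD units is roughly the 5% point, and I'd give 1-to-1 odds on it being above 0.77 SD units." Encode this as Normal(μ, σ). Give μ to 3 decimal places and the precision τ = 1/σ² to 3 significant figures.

For Normal(μ,σ), the p-quantile is μ + z_p·σ. Here z_{0.05} = -1.645, z_{0.5} = 0.
So 0.52 = μ − 1.645σ and 0.77 = μ + 0σ.
Subtracting: σ = (0.77 − 0.52)/(0 − (-1.645)) = 0.152.
Then μ = 0.52 − (-1.645)·0.152 = 0.770.
Precision τ = 1/σ² = 1/0.152² = 43.3.

μ = 0.770, τ = 43.3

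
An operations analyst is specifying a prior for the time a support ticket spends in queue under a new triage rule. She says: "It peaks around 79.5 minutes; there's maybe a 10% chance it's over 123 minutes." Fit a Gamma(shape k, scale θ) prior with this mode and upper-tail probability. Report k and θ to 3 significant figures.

Gamma(k,θ) with k>1 has mode (k−1)θ, so θ = 79.5/(k−1).
Need P(X < 123) = 0.9 with θ tied to k this way. Start at k = 2, θ = 79.5: P(X<123) ≈ 0.458.
Too low — raise k to concentrate. Iterating converges to k ≈ 10.8.
Then θ = 79.5/(10.8−1) ≈ 8.1.

k ≈ 10.8, θ ≈ 8.1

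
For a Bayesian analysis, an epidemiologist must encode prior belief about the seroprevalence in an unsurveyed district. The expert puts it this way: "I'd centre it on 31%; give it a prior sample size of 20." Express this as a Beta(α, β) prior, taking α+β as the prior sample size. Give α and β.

Under the effective-sample-size interpretation, Beta(α, β) has prior mean α/(α+β) and prior sample size α+β.
So α+β = 20 and α/(α+β) = 0.31, giving α = 0.31·20 = 6.2 and β = 20 − 6.2 = 13.8.

α = 6.2, β = 13.8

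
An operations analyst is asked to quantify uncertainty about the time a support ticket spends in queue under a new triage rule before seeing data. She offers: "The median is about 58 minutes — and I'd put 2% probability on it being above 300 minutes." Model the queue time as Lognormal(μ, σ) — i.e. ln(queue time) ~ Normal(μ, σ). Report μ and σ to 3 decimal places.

If T ~ Lognormal(μ,σ) then ln T ~ Normal(μ,σ), so the p-quantile of ln T is μ + z_p·σ.
ln(58) = 4.06 and ln(300) = 5.704; z_{0.5} = 0, z_{0.98} = 2.054.
σ = (5.704 − 4.06)/(2.054 − (0)) = 0.800.
μ = 4.06 − (0)·0.800 = 4.060.

μ ≈ 4.060, σ ≈ 0.800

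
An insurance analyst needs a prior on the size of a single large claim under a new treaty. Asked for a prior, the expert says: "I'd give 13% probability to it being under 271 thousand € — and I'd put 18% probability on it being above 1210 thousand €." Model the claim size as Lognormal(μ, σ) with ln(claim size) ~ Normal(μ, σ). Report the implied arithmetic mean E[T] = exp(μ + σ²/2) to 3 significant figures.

If T ~ Lognormal(μ,σ) then ln T ~ Normal(μ,σ), so the p-quantile of ln T is μ + z_p·σ.
ln(271) = 5.602 and ln(1210) = 7.098; z_{0.13} = -1.126, z_{0.82} = 0.9154.
σ = (7.098 − 5.602)/(0.9154 − (-1.126)) = 0.733.
μ = 5.602 − (-1.126)·0.733 = 6.428.
E[T] = exp(μ + σ²/2) = exp(6.428 + 0.2685) = 809 thousand €.

E[T] ≈ 809 thousand €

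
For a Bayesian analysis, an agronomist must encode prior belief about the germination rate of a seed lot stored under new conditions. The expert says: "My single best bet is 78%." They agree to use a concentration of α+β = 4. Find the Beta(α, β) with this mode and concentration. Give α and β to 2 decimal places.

For α,β > 1 the Beta mode is (α−1)/(α+β−2). With α+β = 4, the mode is (α−1)/2.
Set (α−1)/2 = 0.78 → α = 1 + 0.78·2 = 2.56.
β = 4 − α = 1.44.

α = 2.56, β = 1.44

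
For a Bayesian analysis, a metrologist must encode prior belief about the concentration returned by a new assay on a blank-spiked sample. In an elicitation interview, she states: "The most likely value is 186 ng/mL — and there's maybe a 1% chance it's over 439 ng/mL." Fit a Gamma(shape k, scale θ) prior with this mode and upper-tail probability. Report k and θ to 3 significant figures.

Gamma(k,θ) with k>1 has mode (k−1)θ, so θ = 186/(k−1).
Need P(X < 439) = 0.99 with θ tied to k this way. Start at k = 2, θ = 186: P(X<439) ≈ 0.683.
Too low — raise k to concentrate. Iterating converges to k ≈ 7.44.
Then θ = 186/(7.44−1) ≈ 28.9.

k ≈ 7.44, θ ≈ 28.9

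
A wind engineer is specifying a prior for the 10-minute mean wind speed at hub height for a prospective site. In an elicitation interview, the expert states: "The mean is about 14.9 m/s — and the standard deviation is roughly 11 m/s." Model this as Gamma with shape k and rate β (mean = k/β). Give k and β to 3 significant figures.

For Gamma(k, rate β): mean = k/β, variance = k/β², so CV = 1/√k.
CV = SD/mean = 11/14.9 = 0.7383, hence k = 1/CV² = 1.83.
Then β = k/mean = 1.83/14.9 = 0.123.

k ≈ 1.83, β ≈ 0.123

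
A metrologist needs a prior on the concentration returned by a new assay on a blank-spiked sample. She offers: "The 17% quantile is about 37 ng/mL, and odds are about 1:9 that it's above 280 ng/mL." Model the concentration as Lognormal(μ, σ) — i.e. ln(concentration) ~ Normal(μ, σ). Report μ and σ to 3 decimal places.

μ ≈ 4.475, σ ≈ 0.905

If T ~ Lognormal(μ,σ) then ln T ~ Normal(μ,σ), so the p-quantile of ln T is μ + z_p·σ.
ln(37) = 3.611 and ln(280) = 5.635; z_{0.17} = -0.9542, z_{0.9} = 1.282.
σ = (5.635 − 3.611)/(1.282 − (-0.9542)) = 0.905.
μ = 3.611 − (-0.9542)·0.905 = 4.475.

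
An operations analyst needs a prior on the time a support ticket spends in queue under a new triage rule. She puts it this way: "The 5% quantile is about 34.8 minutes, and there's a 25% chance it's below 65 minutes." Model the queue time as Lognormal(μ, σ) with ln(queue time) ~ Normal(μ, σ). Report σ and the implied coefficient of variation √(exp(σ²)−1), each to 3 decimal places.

σ ≈ 0.644, CV ≈ 0.717

If T ~ Lognormal(μ,σ) then ln T ~ Normal(μ,σ), so the p-quantile of ln T is μ + z_p·σ.
ln(34.8) = 3.55 and ln(65) = 4.174; z_{0.05} = -1.645, z_{0.25} = -0.6745.
σ = (4.174 − 3.55)/(-0.6745 − (-1.645)) = 0.644.
μ = 3.55 − (-1.645)·0.644 = 4.609.
CV = √(exp(σ²)−1) = √(exp(0.4145)−1) = 0.717.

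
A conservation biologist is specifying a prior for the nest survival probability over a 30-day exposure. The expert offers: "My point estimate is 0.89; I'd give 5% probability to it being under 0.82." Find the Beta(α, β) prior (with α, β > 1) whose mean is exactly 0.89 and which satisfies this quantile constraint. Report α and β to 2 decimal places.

With mean 0.89 fixed, write α = 0.89s, β = 0.11s where s = α+β.
Need P(θ < 0.82) = 0.05 under Beta(0.89s, 0.11s). Normal approximation: (q−m)/√(m(1−m)/s) ≈ z_{0.05} = -1.64, so s ≈ 0.89·0.11·(-1.64)²/(0.82−0.89)² = 54.1.
At s = 54.1: P(θ<0.82) ≈ 0.064. Adjusting to match 0.05 gives s ≈ 64.20.
So α = 0.89·64.20 ≈ 57.14, β = 0.11·64.20 ≈ 7.06.

α ≈ 57.14, β ≈ 7.06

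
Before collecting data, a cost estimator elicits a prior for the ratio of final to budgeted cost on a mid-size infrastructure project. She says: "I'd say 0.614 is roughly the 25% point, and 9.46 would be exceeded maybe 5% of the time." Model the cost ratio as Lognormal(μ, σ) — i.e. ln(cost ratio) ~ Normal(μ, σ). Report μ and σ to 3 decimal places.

If T ~ Lognormal(μ,σ) then ln T ~ Normal(μ,σ), so the p-quantile of ln T is μ + z_p·σ.
ln(0.614) = -0.4878 and ln(9.46) = 2.247; z_{0.25} = -0.6745, z_{0.95} = 1.645.
σ = (2.247 − -0.4878)/(1.645 − (-0.6745)) = 1.179.
μ = -0.4878 − (-0.6745)·1.179 = 0.308.

μ ≈ 0.308, σ ≈ 1.179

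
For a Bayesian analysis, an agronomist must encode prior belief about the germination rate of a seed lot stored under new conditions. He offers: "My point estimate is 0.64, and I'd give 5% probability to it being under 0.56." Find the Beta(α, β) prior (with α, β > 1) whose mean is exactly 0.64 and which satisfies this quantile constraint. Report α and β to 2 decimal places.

With mean 0.64 fixed, write α = 0.64s, β = 0.36s where s = α+β.
Need P(θ < 0.56) = 0.05 under Beta(0.64s, 0.36s). Normal approximation: (q−m)/√(m(1−m)/s) ≈ z_{0.05} = -1.64, so s ≈ 0.64·0.36·(-1.64)²/(0.56−0.64)² = 97.4.
At s = 97.4: P(θ<0.56) ≈ 0.053. Adjusting to match 0.05 gives s ≈ 100.45.
So α = 0.64·100.45 ≈ 64.29, β = 0.36·100.45 ≈ 36.16.

α ≈ 64.29, β ≈ 36.16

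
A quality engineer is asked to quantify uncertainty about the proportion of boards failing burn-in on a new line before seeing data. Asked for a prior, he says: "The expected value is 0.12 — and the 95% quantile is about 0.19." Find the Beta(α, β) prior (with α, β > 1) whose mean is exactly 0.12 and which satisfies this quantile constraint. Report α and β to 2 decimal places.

α ≈ 8.20, β ≈ 60.12

With mean 0.12 fixed, write α = 0.12s, β = 0.88s where s = α+β.
Need P(θ < 0.19) = 0.95 under Beta(0.12s, 0.88s). Normal approximation: (q−m)/√(m(1−m)/s) ≈ z_{0.95} = 1.64, so s ≈ 0.12·0.88·(1.64)²/(0.19−0.12)² = 58.3.
At s = 58.3: P(θ<0.19) ≈ 0.937. Adjusting to match 0.95 gives s ≈ 68.32.
So α = 0.12·68.32 ≈ 8.20, β = 0.88·68.32 ≈ 60.12.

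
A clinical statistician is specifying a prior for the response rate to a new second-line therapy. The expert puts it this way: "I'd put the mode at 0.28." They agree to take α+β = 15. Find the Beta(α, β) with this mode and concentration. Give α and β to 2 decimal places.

For α,β > 1 the Beta mode is (α−1)/(α+β−2). With α+β = 15, the mode is (α−1)/13.
Set (α−1)/13 = 0.28 → α = 1 + 0.28·13 = 4.64.
β = 15 − α = 10.36.

α = 4.64, β = 10.36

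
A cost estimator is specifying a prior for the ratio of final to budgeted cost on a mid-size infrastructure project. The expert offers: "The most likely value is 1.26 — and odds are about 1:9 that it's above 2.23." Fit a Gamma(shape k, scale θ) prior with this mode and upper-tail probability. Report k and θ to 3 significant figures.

k ≈ 6.83, θ ≈ 0.216

Gamma(k,θ) with k>1 has mode (k−1)θ, so θ = 1.26/(k−1).
Need P(X < 2.23) = 0.9 with θ tied to k this way. Start at k = 2, θ = 1.26: P(X<2.23) ≈ 0.528.
Too low — raise k to concentrate. Iterating converges to k ≈ 6.83.
Then θ = 1.26/(6.83−1) ≈ 0.216.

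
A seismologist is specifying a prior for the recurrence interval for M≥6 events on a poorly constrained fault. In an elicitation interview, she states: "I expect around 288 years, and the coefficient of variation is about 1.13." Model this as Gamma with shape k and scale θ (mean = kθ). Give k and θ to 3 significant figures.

k ≈ 0.783, θ ≈ 368

For Gamma(k, scale θ): mean = kθ, variance = kθ², so CV = 1/√k.
CV = 1.13, hence k = 1/CV² = 0.783.
Then θ = mean/k = 288/0.783 = 368.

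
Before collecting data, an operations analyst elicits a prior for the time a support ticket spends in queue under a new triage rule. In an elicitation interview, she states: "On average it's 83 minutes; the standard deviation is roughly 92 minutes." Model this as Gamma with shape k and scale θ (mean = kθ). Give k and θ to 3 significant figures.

For Gamma(k, scale θ): mean = kθ, variance = kθ², so CV = 1/√k.
CV = SD/mean = 92/83 = 1.108, hence k = 1/CV² = 0.814.
Then θ = mean/k = 83/0.814 = 102.

k ≈ 0.814, θ ≈ 102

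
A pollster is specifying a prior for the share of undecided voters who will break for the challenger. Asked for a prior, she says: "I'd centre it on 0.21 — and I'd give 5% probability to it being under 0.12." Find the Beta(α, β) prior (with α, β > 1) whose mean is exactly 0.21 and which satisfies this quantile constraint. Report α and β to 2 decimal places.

With mean 0.21 fixed, write α = 0.21s, β = 0.79s where s = α+β.
Need P(θ < 0.12) = 0.05 under Beta(0.21s, 0.79s). Normal approximation: (q−m)/√(m(1−m)/s) ≈ z_{0.05} = -1.64, so s ≈ 0.21·0.79·(-1.64)²/(0.12−0.21)² = 55.4.
At s = 55.4: P(θ<0.12) ≈ 0.035. Adjusting to match 0.05 gives s ≈ 46.14.
So α = 0.21·46.14 ≈ 9.69, β = 0.79·46.14 ≈ 36.45.

α ≈ 9.69, β ≈ 36.45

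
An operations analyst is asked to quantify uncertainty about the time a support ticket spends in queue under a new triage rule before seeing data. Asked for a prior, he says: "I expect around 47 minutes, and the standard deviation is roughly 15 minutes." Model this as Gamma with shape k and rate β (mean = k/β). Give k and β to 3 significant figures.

For Gamma(k, rate β): mean = k/β, variance = k/β², so CV = 1/√k.
CV = SD/mean = 15/47 = 0.3191, hence k = 1/CV² = 9.82.
Then β = k/mean = 9.82/47 = 0.209.

k ≈ 9.82, β ≈ 0.209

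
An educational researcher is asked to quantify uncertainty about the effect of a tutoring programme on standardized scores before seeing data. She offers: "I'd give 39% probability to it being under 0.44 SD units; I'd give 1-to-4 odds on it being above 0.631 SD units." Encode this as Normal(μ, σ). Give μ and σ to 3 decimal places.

μ = 0.488, σ = 0.170

The p-quantile of Normal(μ,σ) is μ + z_p·σ, with z_{0.39} = -0.2793 and z_{0.8} = 0.8416.
Eliminate σ: μ = (z₂·x₁ − z₁·x₂)/(z₂ − z₁) = (0.8416·0.44 − (-0.2793)·0.631)/1.121 = 0.488.
Then σ = (x₂ − x₁)/(z₂ − z₁) = (0.631 − 0.44)/1.121 = 0.170.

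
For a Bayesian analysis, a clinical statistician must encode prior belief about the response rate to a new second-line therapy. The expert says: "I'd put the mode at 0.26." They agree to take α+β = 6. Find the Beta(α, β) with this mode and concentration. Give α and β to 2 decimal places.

For α,β > 1 the Beta mode is (α−1)/(α+β−2). With α+β = 6, the mode is (α−1)/4.
Set (α−1)/4 = 0.26 → α = 1 + 0.26·4 = 2.04.
β = 6 − α = 3.96.

α = 2.04, β = 3.96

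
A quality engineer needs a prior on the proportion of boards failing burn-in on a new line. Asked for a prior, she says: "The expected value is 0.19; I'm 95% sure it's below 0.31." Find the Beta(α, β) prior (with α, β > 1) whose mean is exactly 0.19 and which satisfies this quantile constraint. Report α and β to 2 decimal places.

With mean 0.19 fixed, write α = 0.19s, β = 0.81s where s = α+β.
Need P(θ < 0.31) = 0.95 under Beta(0.19s, 0.81s). Normal approximation: (q−m)/√(m(1−m)/s) ≈ z_{0.95} = 1.64, so s ≈ 0.19·0.81·(1.64)²/(0.31−0.19)² = 28.9.
At s = 28.9: P(θ<0.31) ≈ 0.939. Adjusting to match 0.95 gives s ≈ 33.36.
So α = 0.19·33.36 ≈ 6.34, β = 0.81·33.36 ≈ 27.02.

α ≈ 6.34, β ≈ 27.02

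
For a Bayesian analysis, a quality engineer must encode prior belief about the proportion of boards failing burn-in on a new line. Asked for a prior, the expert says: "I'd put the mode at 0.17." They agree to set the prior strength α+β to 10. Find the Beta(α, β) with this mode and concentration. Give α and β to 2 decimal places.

For α,β > 1 the Beta mode is (α−1)/(α+β−2). With α+β = 10, the mode is (α−1)/8.
Set (α−1)/8 = 0.17 → α = 1 + 0.17·8 = 2.36.
β = 10 − α = 7.64.

α = 2.36, β = 7.64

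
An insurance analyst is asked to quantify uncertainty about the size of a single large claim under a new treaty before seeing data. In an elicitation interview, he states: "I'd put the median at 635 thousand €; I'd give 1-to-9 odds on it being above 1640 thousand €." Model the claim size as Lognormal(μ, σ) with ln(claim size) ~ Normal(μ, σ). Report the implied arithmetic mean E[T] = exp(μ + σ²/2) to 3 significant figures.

E[T] ≈ 835 thousand €

If T ~ Lognormal(μ,σ) then ln T ~ Normal(μ,σ), so the p-quantile of ln T is μ + z_p·σ.
ln(635) = 6.454 and ln(1640) = 7.402; z_{0.5} = 0, z_{0.9} = 1.282.
σ = (7.402 − 6.454)/(1.282 − (0)) = 0.740.
μ = 6.454 − (0)·0.740 = 6.454.
E[T] = exp(μ + σ²/2) = exp(6.454 + 0.2741) = 835 thousand €.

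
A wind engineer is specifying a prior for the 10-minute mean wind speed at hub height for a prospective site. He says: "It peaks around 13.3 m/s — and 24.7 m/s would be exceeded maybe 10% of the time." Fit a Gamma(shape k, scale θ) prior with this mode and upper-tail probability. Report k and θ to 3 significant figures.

Gamma(k,θ) with k>1 has mode (k−1)θ, so θ = 13.3/(k−1).
Need P(X < 24.7) = 0.9 with θ tied to k this way. Start at k = 2, θ = 13.3: P(X<24.7) ≈ 0.554.
Too low — raise k to concentrate. Iterating converges to k ≈ 5.98.
Then θ = 13.3/(5.98−1) ≈ 2.67.

k ≈ 5.98, θ ≈ 2.67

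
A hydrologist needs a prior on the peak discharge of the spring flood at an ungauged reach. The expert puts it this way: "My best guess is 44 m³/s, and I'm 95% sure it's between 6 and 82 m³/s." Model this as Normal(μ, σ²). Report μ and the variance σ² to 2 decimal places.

A symmetric 95% interval runs μ ± z·σ with z = 1.96.
Half-width = 38, so σ = 38/1.96 = 19.388 and σ² = 375.90.
μ is the stated best guess, 44.00.

μ = 44.00, σ² = 375.90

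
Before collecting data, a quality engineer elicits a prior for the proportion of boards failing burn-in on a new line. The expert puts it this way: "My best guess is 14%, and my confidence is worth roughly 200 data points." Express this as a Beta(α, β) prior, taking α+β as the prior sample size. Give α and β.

α = 28, β = 172

Under the effective-sample-size interpretation, Beta(α, β) has prior mean α/(α+β) and prior sample size α+β.
So α+β = 200 and α/(α+β) = 0.14, giving α = 0.14·200 = 28 and β = 200 − 28 = 172.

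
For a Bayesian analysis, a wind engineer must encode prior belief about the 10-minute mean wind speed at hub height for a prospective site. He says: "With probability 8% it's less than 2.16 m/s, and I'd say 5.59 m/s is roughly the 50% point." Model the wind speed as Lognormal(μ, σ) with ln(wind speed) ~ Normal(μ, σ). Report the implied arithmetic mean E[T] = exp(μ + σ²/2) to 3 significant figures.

If T ~ Lognormal(μ,σ) then ln T ~ Normal(μ,σ), so the p-quantile of ln T is μ + z_p·σ.
ln(2.16) = 0.7701 and ln(5.59) = 1.721; z_{0.08} = -1.405, z_{0.5} = 0.
σ = (1.721 − 0.7701)/(0 − (-1.405)) = 0.677.
μ = 0.7701 − (-1.405)·0.677 = 1.721.
E[T] = exp(μ + σ²/2) = exp(1.721 + 0.2290) = 7.03 m/s.

E[T] ≈ 7.03 m/s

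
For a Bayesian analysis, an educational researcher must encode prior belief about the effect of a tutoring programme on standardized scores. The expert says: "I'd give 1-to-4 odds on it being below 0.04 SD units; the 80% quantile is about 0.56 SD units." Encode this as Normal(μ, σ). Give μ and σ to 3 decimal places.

For Normal(μ,σ), the p-quantile is μ + z_p·σ. Here z_{0.2} = -0.8416, z_{0.8} = 0.8416.
So 0.04 = μ − 0.8416σ and 0.56 = μ + 0.8416σ.
Subtracting: σ = (0.56 − 0.04)/(0.8416 − (-0.8416)) = 0.309.
Then μ = 0.04 − (-0.8416)·0.309 = 0.300.

μ = 0.300, σ = 0.309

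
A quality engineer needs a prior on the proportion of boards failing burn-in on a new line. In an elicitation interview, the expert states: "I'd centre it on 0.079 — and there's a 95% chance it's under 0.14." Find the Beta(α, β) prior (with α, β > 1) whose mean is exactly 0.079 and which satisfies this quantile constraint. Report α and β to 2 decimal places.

α ≈ 5.15, β ≈ 59.99

With mean 0.079 fixed, write α = 0.079s, β = 0.921s where s = α+β.
Need P(θ < 0.14) = 0.95 under Beta(0.079s, 0.921s). Normal approximation: (q−m)/√(m(1−m)/s) ≈ z_{0.95} = 1.64, so s ≈ 0.079·0.921·(1.64)²/(0.14−0.079)² = 52.9.
At s = 52.9: P(θ<0.14) ≈ 0.934. Adjusting to match 0.95 gives s ≈ 65.13.
So α = 0.079·65.13 ≈ 5.15, β = 0.921·65.13 ≈ 59.99.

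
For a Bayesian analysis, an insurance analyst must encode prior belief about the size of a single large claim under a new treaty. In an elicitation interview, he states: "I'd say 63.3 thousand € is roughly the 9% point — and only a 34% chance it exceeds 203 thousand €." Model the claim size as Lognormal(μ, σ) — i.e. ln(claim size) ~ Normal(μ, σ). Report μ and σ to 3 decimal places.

If T ~ Lognormal(μ,σ) then ln T ~ Normal(μ,σ), so the p-quantile of ln T is μ + z_p·σ.
ln(63.3) = 4.148 and ln(203) = 5.313; z_{0.09} = -1.341, z_{0.66} = 0.4125.
σ = (5.313 − 4.148)/(0.4125 − (-1.341)) = 0.665.
μ = 4.148 − (-1.341)·0.665 = 5.039.

μ ≈ 5.039, σ ≈ 0.665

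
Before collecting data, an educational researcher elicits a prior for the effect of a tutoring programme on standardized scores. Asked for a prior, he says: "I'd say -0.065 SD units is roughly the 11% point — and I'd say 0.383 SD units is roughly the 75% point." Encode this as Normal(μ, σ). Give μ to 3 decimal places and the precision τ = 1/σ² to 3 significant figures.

μ = 0.224, τ = 18

For Normal(μ,σ), the p-quantile is μ + z_p·σ. Here z_{0.11} = -1.227, z_{0.75} = 0.6745.
So -0.065 = μ − 1.227σ and 0.383 = μ + 0.6745σ.
Subtracting: σ = (0.383 − -0.065)/(0.6745 − (-1.227)) = 0.236.
Then μ = -0.065 − (-1.227)·0.236 = 0.224.
Precision τ = 1/σ² = 1/0.2357² = 18.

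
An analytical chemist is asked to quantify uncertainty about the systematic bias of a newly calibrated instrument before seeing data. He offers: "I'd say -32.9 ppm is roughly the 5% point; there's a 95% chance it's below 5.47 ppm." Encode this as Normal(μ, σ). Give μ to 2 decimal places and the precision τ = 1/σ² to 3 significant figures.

μ = -13.71, τ = 0.00735

The p-quantile of Normal(μ,σ) is μ + z_p·σ, with z_{0.05} = -1.645 and z_{0.95} = 1.645.
Eliminate σ: μ = (z₂·x₁ − z₁·x₂)/(z₂ − z₁) = (1.645·-32.9 − (-1.645)·5.47)/3.29 = -13.71.
Then σ = (x₂ − x₁)/(z₂ − z₁) = (5.47 − -32.9)/3.29 = 11.66.
Precision τ = 1/σ² = 1/11.66² = 0.00735.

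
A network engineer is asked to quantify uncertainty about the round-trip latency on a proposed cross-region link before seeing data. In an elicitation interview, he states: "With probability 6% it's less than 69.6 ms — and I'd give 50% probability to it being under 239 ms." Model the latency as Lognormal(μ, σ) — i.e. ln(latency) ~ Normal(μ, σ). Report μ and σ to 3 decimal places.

μ ≈ 5.476, σ ≈ 0.793

If T ~ Lognormal(μ,σ) then ln T ~ Normal(μ,σ), so the p-quantile of ln T is μ + z_p·σ.
ln(69.6) = 4.243 and ln(239) = 5.476; z_{0.06} = -1.555, z_{0.5} = 0.
σ = (5.476 − 4.243)/(0 − (-1.555)) = 0.793.
μ = 4.243 − (-1.555)·0.793 = 5.476.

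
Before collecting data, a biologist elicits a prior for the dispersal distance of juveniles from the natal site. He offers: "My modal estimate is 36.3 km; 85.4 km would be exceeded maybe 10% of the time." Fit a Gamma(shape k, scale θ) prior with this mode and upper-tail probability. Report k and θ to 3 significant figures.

Gamma(k,θ) with k>1 has mode (k−1)θ, so θ = 36.3/(k−1).
Need P(X < 85.4) = 0.9 with θ tied to k this way. Start at k = 2, θ = 36.3: P(X<85.4) ≈ 0.681.
Too low — raise k to concentrate. Iterating converges to k ≈ 3.63.
Then θ = 36.3/(3.63−1) ≈ 13.8.

k ≈ 3.63, θ ≈ 13.8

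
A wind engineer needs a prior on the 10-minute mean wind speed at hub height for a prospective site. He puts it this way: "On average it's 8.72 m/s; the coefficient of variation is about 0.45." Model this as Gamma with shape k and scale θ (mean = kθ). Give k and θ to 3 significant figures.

k ≈ 4.94, θ ≈ 1.77

For Gamma(k, scale θ): mean = kθ, variance = kθ², so CV = 1/√k.
CV = 0.45, hence k = 1/CV² = 4.94.
Then θ = mean/k = 8.72/4.94 = 1.77.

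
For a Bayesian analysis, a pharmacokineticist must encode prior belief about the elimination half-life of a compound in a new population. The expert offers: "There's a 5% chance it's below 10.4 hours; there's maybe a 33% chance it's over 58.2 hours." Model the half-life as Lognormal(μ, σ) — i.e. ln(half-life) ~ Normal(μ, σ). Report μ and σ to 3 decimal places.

If T ~ Lognormal(μ,σ) then ln T ~ Normal(μ,σ), so the p-quantile of ln T is μ + z_p·σ.
ln(10.4) = 2.342 and ln(58.2) = 4.064; z_{0.05} = -1.645, z_{0.67} = 0.4399.
σ = (4.064 − 2.342)/(0.4399 − (-1.645)) = 0.826.
μ = 2.342 − (-1.645)·0.826 = 3.701.

μ ≈ 3.701, σ ≈ 0.826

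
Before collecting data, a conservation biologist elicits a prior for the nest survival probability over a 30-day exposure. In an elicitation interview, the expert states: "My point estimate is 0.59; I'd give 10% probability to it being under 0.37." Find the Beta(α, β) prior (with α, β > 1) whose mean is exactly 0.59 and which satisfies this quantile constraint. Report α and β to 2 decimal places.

α ≈ 4.85, β ≈ 3.37

With mean 0.59 fixed, write α = 0.59s, β = 0.41s where s = α+β.
Need P(θ < 0.37) = 0.1 under Beta(0.59s, 0.41s). Normal approximation: (q−m)/√(m(1−m)/s) ≈ z_{0.1} = -1.28, so s ≈ 0.59·0.41·(-1.28)²/(0.37−0.59)² = 8.2.
At s = 8.2: P(θ<0.37) ≈ 0.100. Adjusting to match 0.1 gives s ≈ 8.22.
So α = 0.59·8.22 ≈ 4.85, β = 0.41·8.22 ≈ 3.37.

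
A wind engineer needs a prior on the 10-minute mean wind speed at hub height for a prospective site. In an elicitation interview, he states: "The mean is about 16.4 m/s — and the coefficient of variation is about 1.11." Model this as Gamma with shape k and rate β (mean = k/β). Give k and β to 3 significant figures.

For Gamma(k, rate β): mean = k/β, variance = k/β², so CV = 1/√k.
CV = 1.11, hence k = 1/CV² = 0.812.
Then β = k/mean = 0.812/16.4 = 0.0495.

k ≈ 0.812, β ≈ 0.0495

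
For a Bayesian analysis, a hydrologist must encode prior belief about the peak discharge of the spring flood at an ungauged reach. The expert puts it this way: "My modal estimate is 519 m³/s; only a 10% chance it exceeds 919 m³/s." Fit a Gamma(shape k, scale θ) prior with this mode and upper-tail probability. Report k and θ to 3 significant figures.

k ≈ 6.82, θ ≈ 89.1

Gamma(k,θ) with k>1 has mode (k−1)θ, so θ = 519/(k−1).
Need P(X < 919) = 0.9 with θ tied to k this way. Start at k = 2, θ = 519: P(X<919) ≈ 0.528.
Too low — raise k to concentrate. Iterating converges to k ≈ 6.82.
Then θ = 519/(6.82−1) ≈ 89.1.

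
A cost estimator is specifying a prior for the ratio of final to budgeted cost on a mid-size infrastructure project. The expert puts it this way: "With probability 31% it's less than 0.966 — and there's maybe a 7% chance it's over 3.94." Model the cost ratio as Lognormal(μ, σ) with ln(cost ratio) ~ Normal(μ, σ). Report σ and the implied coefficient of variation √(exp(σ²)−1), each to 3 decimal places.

If T ~ Lognormal(μ,σ) then ln T ~ Normal(μ,σ), so the p-quantile of ln T is μ + z_p·σ.
ln(0.966) = -0.03459 and ln(3.94) = 1.371; z_{0.31} = -0.4959, z_{0.93} = 1.476.
σ = (1.371 − -0.03459)/(1.476 − (-0.4959)) = 0.713.
μ = -0.03459 − (-0.4959)·0.713 = 0.319.
CV = √(exp(σ²)−1) = √(exp(0.5084)−1) = 0.814.

σ ≈ 0.713, CV ≈ 0.814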